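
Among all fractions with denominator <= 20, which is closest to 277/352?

11/14

Expand x = 277/352 as a continued fraction with the Euclidean algorithm:
  277 = 0*352 + 277, so a_0 = 0.
  352 = 1*277 + 75, so a_1 = 1.
  277 = 3*75 + 52, so a_2 = 3.
  75 = 1*52 + 23, so a_3 = 1.
  52 = 2*23 + 6, so a_4 = 2.
  23 = 3*6 + 5, so a_5 = 3.
  6 = 1*5 + 1, so a_6 = 1.
  5 = 5*1 + 0, so a_7 = 5.
so x = [0; 1, 3, 1, 2, 3, 1, 5].
Convergents (p_i = a_i*p_{i-1} + p_{i-2}, q_i = a_i*q_{i-1} + q_{i-2} with p_{-2}=0, p_{-1}=1, q_{-2}=1, q_{-1}=0), until the denominator exceeds 20:
  i=0: a_0=0, p_0 = 0*1 + 0 = 0, q_0 = 0*0 + 1 = 1.
  i=1: a_1=1, p_1 = 1*0 + 1 = 1, q_1 = 1*1 + 0 = 1.
  i=2: a_2=3, p_2 = 3*1 + 0 = 3, q_2 = 3*1 + 1 = 4.
  i=3: a_3=1, p_3 = 1*3 + 1 = 4, q_3 = 1*4 + 1 = 5.
  i=4: a_4=2, p_4 = 2*4 + 3 = 11, q_4 = 2*5 + 4 = 14.
  i=5: a_5=3, p_5 = 3*11 + 4 = 37, q_5 = 3*14 + 5 = 47.
q_5 = 47 > 20, so the last convergent with denominator <= 20 is p_4/q_4 = 11/14.
The closest fraction with denominator <= 20 is either p_4/q_4 or the intermediate fraction (k*p_4 + p_3)/(k*q_4 + q_3) with the largest k >= 1 whose denominator stays <= 20; these approach x as k grows, and every other convergent or intermediate fraction in range is farther away.
Largest k: floor((20 - q_3)/q_4) = floor((20 - 5)/14) = 1.
That gives (1*11 + 4)/(1*14 + 5) = 15/19.
Compare the errors: |x - 11/14| = |277*14 - 11*352|/(352*14) = 6/4928, and |x - 15/19| = |277*19 - 15*352|/(352*19) = 17/6688.
Cross-multiplying, 6*6688 = 40128 < 83776 = 17*4928, so 6/4928 is smaller: the convergent 11/14 is closer to x than 15/19.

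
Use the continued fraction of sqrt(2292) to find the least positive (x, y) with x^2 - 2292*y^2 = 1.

(x, y) = (383, 8)

First expand sqrt(2292) as a continued fraction. With x_i = (sqrt(2292) + m_i)/d_i and (m_0, d_0) = (0, 1): a_0 = floor(sqrt(2292)) = 47, since 47^2 = 2209 <= 2292 < 2304 = 48^2.
Iterate m_{i+1} = d_i*a_i - m_i, d_{i+1} = (2292 - m_{i+1}^2)/d_i, a_{i+1} = floor((a_0 + m_{i+1})/d_{i+1}):
  m_1 = 1*47 - 0 = 47, d_1 = (2292 - 47^2)/1 = 83/1 = 83, a_1 = floor((47 + 47)/83) = 1.
  m_2 = 83*1 - 47 = 36, d_2 = (2292 - 36^2)/83 = 996/83 = 12, a_2 = floor((47 + 36)/12) = 6.
  m_3 = 12*6 - 36 = 36, d_3 = (2292 - 36^2)/12 = 996/12 = 83, a_3 = floor((47 + 36)/83) = 1.
  m_4 = 83*1 - 36 = 47, d_4 = (2292 - 47^2)/83 = 83/83 = 1, a_4 = floor((47 + 47)/1) = 94.
  m_5 = 1*94 - 47 = 47, d_5 = (2292 - 47^2)/1 = 83/1 = 83: (m_5, d_5) = (m_1, d_1) = (47, 83), so from here the quotients repeat a_1, ..., a_4; the period length is 4.
So sqrt(2292) = [47; (1, 6, 1, 94)] with period length k = 4.
k is even, so the fundamental solution of x^2 - 2292y^2 = 1 is (p_{k-1}, q_{k-1}) = (p_3, q_3); compute convergents through index 3.
Convergents (p_i = a_i*p_{i-1} + p_{i-2}, q_i = a_i*q_{i-1} + q_{i-2} with p_{-2}=0, p_{-1}=1, q_{-2}=1, q_{-1}=0):
  i=0: a_0=47, p_0 = 47*1 + 0 = 47, q_0 = 47*0 + 1 = 1.
  i=1: a_1=1, p_1 = 1*47 + 1 = 48, q_1 = 1*1 + 0 = 1.
  i=2: a_2=6, p_2 = 6*48 + 47 = 335, q_2 = 6*1 + 1 = 7.
  i=3: a_3=1, p_3 = 1*335 + 48 = 383, q_3 = 1*7 + 1 = 8.
Check: 383^2 - 2292*8^2 = 146689 - 146688 = 1, so (x, y) = (383, 8) solves the equation, and by the theorem it is the least positive solution.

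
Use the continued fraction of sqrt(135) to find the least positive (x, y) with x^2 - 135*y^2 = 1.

(x, y) = (244, 21)

First expand sqrt(135) as a continued fraction. With x_i = (sqrt(135) + m_i)/d_i and (m_0, d_0) = (0, 1): a_0 = floor(sqrt(135)) = 11, since 11^2 = 121 <= 135 < 144 = 12^2.
Iterate m_{i+1} = d_i*a_i - m_i, d_{i+1} = (135 - m_{i+1}^2)/d_i, a_{i+1} = floor((a_0 + m_{i+1})/d_{i+1}):
  m_1 = 1*11 - 0 = 11, d_1 = (135 - 11^2)/1 = 14/1 = 14, a_1 = floor((11 + 11)/14) = 1.
  m_2 = 14*1 - 11 = 3, d_2 = (135 - 3^2)/14 = 126/14 = 9, a_2 = floor((11 + 3)/9) = 1.
  m_3 = 9*1 - 3 = 6, d_3 = (135 - 6^2)/9 = 99/9 = 11, a_3 = floor((11 + 6)/11) = 1.
  m_4 = 11*1 - 6 = 5, d_4 = (135 - 5^2)/11 = 110/11 = 10, a_4 = floor((11 + 5)/10) = 1.
  m_5 = 10*1 - 5 = 5, d_5 = (135 - 5^2)/10 = 110/10 = 11, a_5 = floor((11 + 5)/11) = 1.
  m_6 = 11*1 - 5 = 6, d_6 = (135 - 6^2)/11 = 99/11 = 9, a_6 = floor((11 + 6)/9) = 1.
  m_7 = 9*1 - 6 = 3, d_7 = (135 - 3^2)/9 = 126/9 = 14, a_7 = floor((11 + 3)/14) = 1.
  m_8 = 14*1 - 3 = 11, d_8 = (135 - 11^2)/14 = 14/14 = 1, a_8 = floor((11 + 11)/1) = 22.
  m_9 = 1*22 - 11 = 11, d_9 = (135 - 11^2)/1 = 14/1 = 14: (m_9, d_9) = (m_1, d_1) = (11, 14), so from here the quotients repeat a_1, ..., a_8; the period length is 8.
So sqrt(135) = [11; (1, 1, 1, 1, 1, 1, 1, 22)] with period length k = 8.
k is even, so the fundamental solution of x^2 - 135y^2 = 1 is (p_{k-1}, q_{k-1}) = (p_7, q_7); compute convergents through index 7.
Convergents (p_i = a_i*p_{i-1} + p_{i-2}, q_i = a_i*q_{i-1} + q_{i-2} with p_{-2}=0, p_{-1}=1, q_{-2}=1, q_{-1}=0):
  i=0: a_0=11, p_0 = 11*1 + 0 = 11, q_0 = 11*0 + 1 = 1.
  i=1: a_1=1, p_1 = 1*11 + 1 = 12, q_1 = 1*1 + 0 = 1.
  i=2: a_2=1, p_2 = 1*12 + 11 = 23, q_2 = 1*1 + 1 = 2.
  i=3: a_3=1, p_3 = 1*23 + 12 = 35, q_3 = 1*2 + 1 = 3.
  i=4: a_4=1, p_4 = 1*35 + 23 = 58, q_4 = 1*3 + 2 = 5.
  i=5: a_5=1, p_5 = 1*58 + 35 = 93, q_5 = 1*5 + 3 = 8.
  i=6: a_6=1, p_6 = 1*93 + 58 = 151, q_6 = 1*8 + 5 = 13.
  i=7: a_7=1, p_7 = 1*151 + 93 = 244, q_7 = 1*13 + 8 = 21.
Check: 244^2 - 135*21^2 = 59536 - 59535 = 1, so (x, y) = (244, 21) solves the equation, and by the theorem it is the least positive solution.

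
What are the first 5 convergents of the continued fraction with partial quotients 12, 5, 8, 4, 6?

12/1, 61/5, 500/41, 2061/169, 12866/1055

Using the convergent recurrence p_i = a_i*p_{i-1} + p_{i-2}, q_i = a_i*q_{i-1} + q_{i-2} with p_{-2}=0, p_{-1}=1, q_{-2}=1, q_{-1}=0:
  i=0: a_0=12, p_0 = 12*1 + 0 = 12, q_0 = 12*0 + 1 = 1.
  i=1: a_1=5, p_1 = 5*12 + 1 = 61, q_1 = 5*1 + 0 = 5.
  i=2: a_2=8, p_2 = 8*61 + 12 = 500, q_2 = 8*5 + 1 = 41.
  i=3: a_3=4, p_3 = 4*500 + 61 = 2061, q_3 = 4*41 + 5 = 169.
  i=4: a_4=6, p_4 = 6*2061 + 500 = 12866, q_4 = 6*169 + 41 = 1055.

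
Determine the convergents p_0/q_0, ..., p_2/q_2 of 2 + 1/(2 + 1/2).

Using the convergent recurrence p_i = a_i*p_{i-1} + p_{i-2}, q_i = a_i*q_{i-1} + q_{i-2} with p_{-2}=0, p_{-1}=1, q_{-2}=1, q_{-1}=0:
  i=0: a_0=2, p_0 = 2*1 + 0 = 2, q_0 = 2*0 + 1 = 1.
  i=1: a_1=2, p_1 = 2*2 + 1 = 5, q_1 = 2*1 + 0 = 2.
  i=2: a_2=2, p_2 = 2*5 + 2 = 12, q_2 = 2*2 + 1 = 5.

2/1, 5/2, 12/5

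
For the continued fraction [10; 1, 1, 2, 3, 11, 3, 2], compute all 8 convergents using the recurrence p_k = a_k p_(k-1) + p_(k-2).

Using the convergent recurrence p_i = a_i*p_{i-1} + p_{i-2}, q_i = a_i*q_{i-1} + q_{i-2} with p_{-2}=0, p_{-1}=1, q_{-2}=1, q_{-1}=0:
  i=0: a_0=10, p_0 = 10*1 + 0 = 10, q_0 = 10*0 + 1 = 1.
  i=1: a_1=1, p_1 = 1*10 + 1 = 11, q_1 = 1*1 + 0 = 1.
  i=2: a_2=1, p_2 = 1*11 + 10 = 21, q_2 = 1*1 + 1 = 2.
  i=3: a_3=2, p_3 = 2*21 + 11 = 53, q_3 = 2*2 + 1 = 5.
  i=4: a_4=3, p_4 = 3*53 + 21 = 180, q_4 = 3*5 + 2 = 17.
  i=5: a_5=11, p_5 = 11*180 + 53 = 2033, q_5 = 11*17 + 5 = 192.
  i=6: a_6=3, p_6 = 3*2033 + 180 = 6279, q_6 = 3*192 + 17 = 593.
  i=7: a_7=2, p_7 = 2*6279 + 2033 = 14591, q_7 = 2*593 + 192 = 1378.

10/1, 11/1, 21/2, 53/5, 180/17, 2033/192, 6279/593, 14591/1378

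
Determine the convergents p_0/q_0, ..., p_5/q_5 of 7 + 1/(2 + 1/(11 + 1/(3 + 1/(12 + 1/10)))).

Using the convergent recurrence p_i = a_i*p_{i-1} + p_{i-2}, q_i = a_i*q_{i-1} + q_{i-2} with p_{-2}=0, p_{-1}=1, q_{-2}=1, q_{-1}=0:
  i=0: a_0=7, p_0 = 7*1 + 0 = 7, q_0 = 7*0 + 1 = 1.
  i=1: a_1=2, p_1 = 2*7 + 1 = 15, q_1 = 2*1 + 0 = 2.
  i=2: a_2=11, p_2 = 11*15 + 7 = 172, q_2 = 11*2 + 1 = 23.
  i=3: a_3=3, p_3 = 3*172 + 15 = 531, q_3 = 3*23 + 2 = 71.
  i=4: a_4=12, p_4 = 12*531 + 172 = 6544, q_4 = 12*71 + 23 = 875.
  i=5: a_5=10, p_5 = 10*6544 + 531 = 65971, q_5 = 10*875 + 71 = 8821.

7/1, 15/2, 172/23, 531/71, 6544/875, 65971/8821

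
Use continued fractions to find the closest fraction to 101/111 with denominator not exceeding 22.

10/11

Expand x = 101/111 as a continued fraction with the Euclidean algorithm:
  101 = 0*111 + 101, so a_0 = 0.
  111 = 1*101 + 10, so a_1 = 1.
  101 = 10*10 + 1, so a_2 = 10.
  10 = 10*1 + 0, so a_3 = 10.
so x = [0; 1, 10, 10].
Convergents (p_i = a_i*p_{i-1} + p_{i-2}, q_i = a_i*q_{i-1} + q_{i-2} with p_{-2}=0, p_{-1}=1, q_{-2}=1, q_{-1}=0), until the denominator exceeds 22:
  i=0: a_0=0, p_0 = 0*1 + 0 = 0, q_0 = 0*0 + 1 = 1.
  i=1: a_1=1, p_1 = 1*0 + 1 = 1, q_1 = 1*1 + 0 = 1.
  i=2: a_2=10, p_2 = 10*1 + 0 = 10, q_2 = 10*1 + 1 = 11.
  i=3: a_3=10, p_3 = 10*10 + 1 = 101, q_3 = 10*11 + 1 = 111.
q_3 = 111 > 22, so the last convergent with denominator <= 22 is p_2/q_2 = 10/11.
The closest fraction with denominator <= 22 is either p_2/q_2 or the intermediate fraction (k*p_2 + p_1)/(k*q_2 + q_1) with the largest k >= 1 whose denominator stays <= 22; these approach x as k grows, and every other convergent or intermediate fraction in range is farther away.
Largest k: floor((22 - q_1)/q_2) = floor((22 - 1)/11) = 1.
That gives (1*10 + 1)/(1*11 + 1) = 11/12.
Compare the errors: |x - 10/11| = |101*11 - 10*111|/(111*11) = 1/1221, and |x - 11/12| = |101*12 - 11*111|/(111*12) = 9/1332.
Cross-multiplying, 1*1332 = 1332 < 10989 = 9*1221, so 1/1221 is smaller: the convergent 10/11 is closer to x than 11/12.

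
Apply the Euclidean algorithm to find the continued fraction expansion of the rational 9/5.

Run the Euclidean algorithm on 9 and 5; the successive quotients are the partial quotients a_0, a_1, ... (each step inverts the fractional part left over by the previous one):
  9 = 1*5 + 4, so a_0 = 1.
  5 = 1*4 + 1, so a_1 = 1.
  4 = 4*1 + 0, so a_2 = 4.
The remainder reaches 0 after 3 divisions, so the expansion has 3 partial quotients, read off in order.

[1; 1, 4]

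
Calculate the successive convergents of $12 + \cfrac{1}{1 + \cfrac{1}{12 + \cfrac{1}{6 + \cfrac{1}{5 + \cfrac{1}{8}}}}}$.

Using the convergent recurrence p_i = a_i*p_{i-1} + p_{i-2}, q_i = a_i*q_{i-1} + q_{i-2} with p_{-2}=0, p_{-1}=1, q_{-2}=1, q_{-1}=0:
  i=0: a_0=12, p_0 = 12*1 + 0 = 12, q_0 = 12*0 + 1 = 1.
  i=1: a_1=1, p_1 = 1*12 + 1 = 13, q_1 = 1*1 + 0 = 1.
  i=2: a_2=12, p_2 = 12*13 + 12 = 168, q_2 = 12*1 + 1 = 13.
  i=3: a_3=6, p_3 = 6*168 + 13 = 1021, q_3 = 6*13 + 1 = 79.
  i=4: a_4=5, p_4 = 5*1021 + 168 = 5273, q_4 = 5*79 + 13 = 408.
  i=5: a_5=8, p_5 = 8*5273 + 1021 = 43205, q_5 = 8*408 + 79 = 3343.

12/1, 13/1, 168/13, 1021/79, 5273/408, 43205/3343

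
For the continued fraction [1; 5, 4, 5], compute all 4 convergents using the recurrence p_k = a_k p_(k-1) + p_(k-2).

Using the convergent recurrence p_i = a_i*p_{i-1} + p_{i-2}, q_i = a_i*q_{i-1} + q_{i-2} with p_{-2}=0, p_{-1}=1, q_{-2}=1, q_{-1}=0:
  i=0: a_0=1, p_0 = 1*1 + 0 = 1, q_0 = 1*0 + 1 = 1.
  i=1: a_1=5, p_1 = 5*1 + 1 = 6, q_1 = 5*1 + 0 = 5.
  i=2: a_2=4, p_2 = 4*6 + 1 = 25, q_2 = 4*5 + 1 = 21.
  i=3: a_3=5, p_3 = 5*25 + 6 = 131, q_3 = 5*21 + 5 = 110.

1/1, 6/5, 25/21, 131/110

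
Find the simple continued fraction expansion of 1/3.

[0; 3]

Run the Euclidean algorithm on 1 and 3; the successive quotients are the partial quotients a_0, a_1, ... (each step inverts the fractional part left over by the previous one):
  1 = 0*3 + 1, so a_0 = 0.
  3 = 3*1 + 0, so a_1 = 3.
The remainder reaches 0 after 2 divisions, so the expansion has 2 partial quotients, read off in order.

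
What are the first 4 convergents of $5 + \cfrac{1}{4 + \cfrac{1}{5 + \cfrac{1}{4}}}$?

5/1, 21/4, 110/21, 461/88

Using the convergent recurrence p_i = a_i*p_{i-1} + p_{i-2}, q_i = a_i*q_{i-1} + q_{i-2} with p_{-2}=0, p_{-1}=1, q_{-2}=1, q_{-1}=0:
  i=0: a_0=5, p_0 = 5*1 + 0 = 5, q_0 = 5*0 + 1 = 1.
  i=1: a_1=4, p_1 = 4*5 + 1 = 21, q_1 = 4*1 + 0 = 4.
  i=2: a_2=5, p_2 = 5*21 + 5 = 110, q_2 = 5*4 + 1 = 21.
  i=3: a_3=4, p_3 = 4*110 + 21 = 461, q_3 = 4*21 + 4 = 88.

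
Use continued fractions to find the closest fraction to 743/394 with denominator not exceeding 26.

Expand x = 743/394 as a continued fraction with the Euclidean algorithm:
  743 = 1*394 + 349, so a_0 = 1.
  394 = 1*349 + 45, so a_1 = 1.
  349 = 7*45 + 34, so a_2 = 7.
  45 = 1*34 + 11, so a_3 = 1.
  34 = 3*11 + 1, so a_4 = 3.
  11 = 11*1 + 0, so a_5 = 11.
so x = [1; 1, 7, 1, 3, 11].
Convergents (p_i = a_i*p_{i-1} + p_{i-2}, q_i = a_i*q_{i-1} + q_{i-2} with p_{-2}=0, p_{-1}=1, q_{-2}=1, q_{-1}=0), until the denominator exceeds 26:
  i=0: a_0=1, p_0 = 1*1 + 0 = 1, q_0 = 1*0 + 1 = 1.
  i=1: a_1=1, p_1 = 1*1 + 1 = 2, q_1 = 1*1 + 0 = 1.
  i=2: a_2=7, p_2 = 7*2 + 1 = 15, q_2 = 7*1 + 1 = 8.
  i=3: a_3=1, p_3 = 1*15 + 2 = 17, q_3 = 1*8 + 1 = 9.
  i=4: a_4=3, p_4 = 3*17 + 15 = 66, q_4 = 3*9 + 8 = 35.
q_4 = 35 > 26, so the last convergent with denominator <= 26 is p_3/q_3 = 17/9.
The closest fraction with denominator <= 26 is either p_3/q_3 or the intermediate fraction (k*p_3 + p_2)/(k*q_3 + q_2) with the largest k >= 1 whose denominator stays <= 26; these approach x as k grows, and every other convergent or intermediate fraction in range is farther away.
Largest k: floor((26 - q_2)/q_3) = floor((26 - 8)/9) = 2.
That gives (2*17 + 15)/(2*9 + 8) = 49/26.
Compare the errors: |x - 17/9| = |743*9 - 17*394|/(394*9) = 11/3546, and |x - 49/26| = |743*26 - 49*394|/(394*26) = 12/10244.
Cross-multiplying, 12*3546 = 42552 < 112684 = 11*10244, so 12/10244 is smaller: the intermediate fraction 49/26 is closer to x than 17/9.

49/26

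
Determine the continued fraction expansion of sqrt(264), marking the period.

[16; (4, 32)]

Write x_i = (sqrt(264) + m_i)/d_i with (m_0, d_0) = (0, 1). a_0 = floor(sqrt(264)) = 16, since 16^2 = 256 <= 264 < 289 = 17^2.
Iterate m_{i+1} = d_i*a_i - m_i, d_{i+1} = (264 - m_{i+1}^2)/d_i, a_{i+1} = floor((a_0 + m_{i+1})/d_{i+1}):
  m_1 = 1*16 - 0 = 16, d_1 = (264 - 16^2)/1 = 8/1 = 8, a_1 = floor((16 + 16)/8) = 4.
  m_2 = 8*4 - 16 = 16, d_2 = (264 - 16^2)/8 = 8/8 = 1, a_2 = floor((16 + 16)/1) = 32.
  m_3 = 1*32 - 16 = 16, d_3 = (264 - 16^2)/1 = 8/1 = 8: (m_3, d_3) = (m_1, d_1) = (16, 8), so from here the quotients repeat a_1, a_2; the period length is 2.
Hence the expansion of sqrt(264) is a_0 = 16 followed by the repeating block 4, 32 (period 2).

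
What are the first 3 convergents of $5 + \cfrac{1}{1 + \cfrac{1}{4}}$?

5/1, 6/1, 29/5

Using the convergent recurrence p_i = a_i*p_{i-1} + p_{i-2}, q_i = a_i*q_{i-1} + q_{i-2} with p_{-2}=0, p_{-1}=1, q_{-2}=1, q_{-1}=0:
  i=0: a_0=5, p_0 = 5*1 + 0 = 5, q_0 = 5*0 + 1 = 1.
  i=1: a_1=1, p_1 = 1*5 + 1 = 6, q_1 = 1*1 + 0 = 1.
  i=2: a_2=4, p_2 = 4*6 + 5 = 29, q_2 = 4*1 + 1 = 5.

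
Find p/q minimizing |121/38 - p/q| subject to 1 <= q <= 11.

Expand x = 121/38 as a continued fraction with the Euclidean algorithm:
  121 = 3*38 + 7, so a_0 = 3.
  38 = 5*7 + 3, so a_1 = 5.
  7 = 2*3 + 1, so a_2 = 2.
  3 = 3*1 + 0, so a_3 = 3.
so x = [3; 5, 2, 3].
Convergents (p_i = a_i*p_{i-1} + p_{i-2}, q_i = a_i*q_{i-1} + q_{i-2} with p_{-2}=0, p_{-1}=1, q_{-2}=1, q_{-1}=0), until the denominator exceeds 11:
  i=0: a_0=3, p_0 = 3*1 + 0 = 3, q_0 = 3*0 + 1 = 1.
  i=1: a_1=5, p_1 = 5*3 + 1 = 16, q_1 = 5*1 + 0 = 5.
  i=2: a_2=2, p_2 = 2*16 + 3 = 35, q_2 = 2*5 + 1 = 11.
  i=3: a_3=3, p_3 = 3*35 + 16 = 121, q_3 = 3*11 + 5 = 38.
q_3 = 38 > 11, so the last convergent with denominator <= 11 is p_2/q_2 = 35/11.
The closest fraction with denominator <= 11 is either p_2/q_2 or the intermediate fraction (k*p_2 + p_1)/(k*q_2 + q_1) with the largest k >= 1 whose denominator stays <= 11; these approach x as k grows, and every other convergent or intermediate fraction in range is farther away.
Largest k: floor((11 - q_1)/q_2) = floor((11 - 5)/11) = 0.
Since k = 0, no intermediate fraction beyond p_2/q_2 has denominator <= 11, so the convergent 35/11 is the closest (its error is |121*11 - 35*38|/(38*11) = 1/418).

35/11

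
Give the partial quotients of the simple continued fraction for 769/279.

[2; 1, 3, 9, 1, 2, 2]

Run the Euclidean algorithm on 769 and 279; the successive quotients are the partial quotients a_0, a_1, ... (each step inverts the fractional part left over by the previous one):
  769 = 2*279 + 211, so a_0 = 2.
  279 = 1*211 + 68, so a_1 = 1.
  211 = 3*68 + 7, so a_2 = 3.
  68 = 9*7 + 5, so a_3 = 9.
  7 = 1*5 + 2, so a_4 = 1.
  5 = 2*2 + 1, so a_5 = 2.
  2 = 2*1 + 0, so a_6 = 2.
The remainder reaches 0 after 7 divisions, so the expansion has 7 partial quotients, read off in order.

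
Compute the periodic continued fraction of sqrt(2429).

[49; (3, 1, 1, 24, 14, 24, 1, 1, 3, 98)]

Write x_i = (sqrt(2429) + m_i)/d_i with (m_0, d_0) = (0, 1). a_0 = floor(sqrt(2429)) = 49, since 49^2 = 2401 <= 2429 < 2500 = 50^2.
Iterate m_{i+1} = d_i*a_i - m_i, d_{i+1} = (2429 - m_{i+1}^2)/d_i, a_{i+1} = floor((a_0 + m_{i+1})/d_{i+1}):
  m_1 = 1*49 - 0 = 49, d_1 = (2429 - 49^2)/1 = 28/1 = 28, a_1 = floor((49 + 49)/28) = 3.
  m_2 = 28*3 - 49 = 35, d_2 = (2429 - 35^2)/28 = 1204/28 = 43, a_2 = floor((49 + 35)/43) = 1.
  m_3 = 43*1 - 35 = 8, d_3 = (2429 - 8^2)/43 = 2365/43 = 55, a_3 = floor((49 + 8)/55) = 1.
  m_4 = 55*1 - 8 = 47, d_4 = (2429 - 47^2)/55 = 220/55 = 4, a_4 = floor((49 + 47)/4) = 24.
  m_5 = 4*24 - 47 = 49, d_5 = (2429 - 49^2)/4 = 28/4 = 7, a_5 = floor((49 + 49)/7) = 14.
  m_6 = 7*14 - 49 = 49, d_6 = (2429 - 49^2)/7 = 28/7 = 4, a_6 = floor((49 + 49)/4) = 24.
  m_7 = 4*24 - 49 = 47, d_7 = (2429 - 47^2)/4 = 220/4 = 55, a_7 = floor((49 + 47)/55) = 1.
  m_8 = 55*1 - 47 = 8, d_8 = (2429 - 8^2)/55 = 2365/55 = 43, a_8 = floor((49 + 8)/43) = 1.
  m_9 = 43*1 - 8 = 35, d_9 = (2429 - 35^2)/43 = 1204/43 = 28, a_9 = floor((49 + 35)/28) = 3.
  m_10 = 28*3 - 35 = 49, d_10 = (2429 - 49^2)/28 = 28/28 = 1, a_10 = floor((49 + 49)/1) = 98.
  m_11 = 1*98 - 49 = 49, d_11 = (2429 - 49^2)/1 = 28/1 = 28: (m_11, d_11) = (m_1, d_1) = (49, 28), so from here the quotients repeat a_1, ..., a_10; the period length is 10.
Hence the expansion of sqrt(2429) is a_0 = 49 followed by the repeating block 3, 1, 1, 24, 14, 24, 1, 1, 3, 98 (period 10).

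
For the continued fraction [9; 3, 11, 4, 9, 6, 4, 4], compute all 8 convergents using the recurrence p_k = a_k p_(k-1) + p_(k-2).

Using the convergent recurrence p_i = a_i*p_{i-1} + p_{i-2}, q_i = a_i*q_{i-1} + q_{i-2} with p_{-2}=0, p_{-1}=1, q_{-2}=1, q_{-1}=0:
  i=0: a_0=9, p_0 = 9*1 + 0 = 9, q_0 = 9*0 + 1 = 1.
  i=1: a_1=3, p_1 = 3*9 + 1 = 28, q_1 = 3*1 + 0 = 3.
  i=2: a_2=11, p_2 = 11*28 + 9 = 317, q_2 = 11*3 + 1 = 34.
  i=3: a_3=4, p_3 = 4*317 + 28 = 1296, q_3 = 4*34 + 3 = 139.
  i=4: a_4=9, p_4 = 9*1296 + 317 = 11981, q_4 = 9*139 + 34 = 1285.
  i=5: a_5=6, p_5 = 6*11981 + 1296 = 73182, q_5 = 6*1285 + 139 = 7849.
  i=6: a_6=4, p_6 = 4*73182 + 11981 = 304709, q_6 = 4*7849 + 1285 = 32681.
  i=7: a_7=4, p_7 = 4*304709 + 73182 = 1292018, q_7 = 4*32681 + 7849 = 138573.

9/1, 28/3, 317/34, 1296/139, 11981/1285, 73182/7849, 304709/32681, 1292018/138573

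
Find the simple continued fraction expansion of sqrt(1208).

[34; (1, 3, 9, 1, 2, 8, 2, 1, 9, 3, 1, 68)]

Write x_i = (sqrt(1208) + m_i)/d_i with (m_0, d_0) = (0, 1). a_0 = floor(sqrt(1208)) = 34, since 34^2 = 1156 <= 1208 < 1225 = 35^2.
Iterate m_{i+1} = d_i*a_i - m_i, d_{i+1} = (1208 - m_{i+1}^2)/d_i, a_{i+1} = floor((a_0 + m_{i+1})/d_{i+1}):
  m_1 = 1*34 - 0 = 34, d_1 = (1208 - 34^2)/1 = 52/1 = 52, a_1 = floor((34 + 34)/52) = 1.
  m_2 = 52*1 - 34 = 18, d_2 = (1208 - 18^2)/52 = 884/52 = 17, a_2 = floor((34 + 18)/17) = 3.
  m_3 = 17*3 - 18 = 33, d_3 = (1208 - 33^2)/17 = 119/17 = 7, a_3 = floor((34 + 33)/7) = 9.
  m_4 = 7*9 - 33 = 30, d_4 = (1208 - 30^2)/7 = 308/7 = 44, a_4 = floor((34 + 30)/44) = 1.
  m_5 = 44*1 - 30 = 14, d_5 = (1208 - 14^2)/44 = 1012/44 = 23, a_5 = floor((34 + 14)/23) = 2.
  m_6 = 23*2 - 14 = 32, d_6 = (1208 - 32^2)/23 = 184/23 = 8, a_6 = floor((34 + 32)/8) = 8.
  m_7 = 8*8 - 32 = 32, d_7 = (1208 - 32^2)/8 = 184/8 = 23, a_7 = floor((34 + 32)/23) = 2.
  m_8 = 23*2 - 32 = 14, d_8 = (1208 - 14^2)/23 = 1012/23 = 44, a_8 = floor((34 + 14)/44) = 1.
  m_9 = 44*1 - 14 = 30, d_9 = (1208 - 30^2)/44 = 308/44 = 7, a_9 = floor((34 + 30)/7) = 9.
  m_10 = 7*9 - 30 = 33, d_10 = (1208 - 33^2)/7 = 119/7 = 17, a_10 = floor((34 + 33)/17) = 3.
  m_11 = 17*3 - 33 = 18, d_11 = (1208 - 18^2)/17 = 884/17 = 52, a_11 = floor((34 + 18)/52) = 1.
  m_12 = 52*1 - 18 = 34, d_12 = (1208 - 34^2)/52 = 52/52 = 1, a_12 = floor((34 + 34)/1) = 68.
  m_13 = 1*68 - 34 = 34, d_13 = (1208 - 34^2)/1 = 52/1 = 52: (m_13, d_13) = (m_1, d_1) = (34, 52), so from here the quotients repeat a_1, ..., a_12; the period length is 12.
Hence the expansion of sqrt(1208) is a_0 = 34 followed by the repeating block 1, 3, 9, 1, 2, 8, 2, 1, 9, 3, 1, 68 (period 12).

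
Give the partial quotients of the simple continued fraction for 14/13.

[1; 13]

Run the Euclidean algorithm on 14 and 13; the successive quotients are the partial quotients a_0, a_1, ... (each step inverts the fractional part left over by the previous one):
  14 = 1*13 + 1, so a_0 = 1.
  13 = 13*1 + 0, so a_1 = 13.
The remainder reaches 0 after 2 divisions, so the expansion has 2 partial quotients, read off in order.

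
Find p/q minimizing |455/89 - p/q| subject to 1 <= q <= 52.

Expand x = 455/89 as a continued fraction with the Euclidean algorithm:
  455 = 5*89 + 10, so a_0 = 5.
  89 = 8*10 + 9, so a_1 = 8.
  10 = 1*9 + 1, so a_2 = 1.
  9 = 9*1 + 0, so a_3 = 9.
so x = [5; 8, 1, 9].
Convergents (p_i = a_i*p_{i-1} + p_{i-2}, q_i = a_i*q_{i-1} + q_{i-2} with p_{-2}=0, p_{-1}=1, q_{-2}=1, q_{-1}=0), until the denominator exceeds 52:
  i=0: a_0=5, p_0 = 5*1 + 0 = 5, q_0 = 5*0 + 1 = 1.
  i=1: a_1=8, p_1 = 8*5 + 1 = 41, q_1 = 8*1 + 0 = 8.
  i=2: a_2=1, p_2 = 1*41 + 5 = 46, q_2 = 1*8 + 1 = 9.
  i=3: a_3=9, p_3 = 9*46 + 41 = 455, q_3 = 9*9 + 8 = 89.
q_3 = 89 > 52, so the last convergent with denominator <= 52 is p_2/q_2 = 46/9.
The closest fraction with denominator <= 52 is either p_2/q_2 or the intermediate fraction (k*p_2 + p_1)/(k*q_2 + q_1) with the largest k >= 1 whose denominator stays <= 52; these approach x as k grows, and every other convergent or intermediate fraction in range is farther away.
Largest k: floor((52 - q_1)/q_2) = floor((52 - 8)/9) = 4.
That gives (4*46 + 41)/(4*9 + 8) = 225/44.
Compare the errors: |x - 46/9| = |455*9 - 46*89|/(89*9) = 1/801, and |x - 225/44| = |455*44 - 225*89|/(89*44) = 5/3916.
Cross-multiplying, 1*3916 = 3916 < 4005 = 5*801, so 1/801 is smaller: the convergent 46/9 is closer to x than 225/44.

46/9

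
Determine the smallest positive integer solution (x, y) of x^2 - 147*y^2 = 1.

(x, y) = (97, 8)

First expand sqrt(147) as a continued fraction. With x_i = (sqrt(147) + m_i)/d_i and (m_0, d_0) = (0, 1): a_0 = floor(sqrt(147)) = 12, since 12^2 = 144 <= 147 < 169 = 13^2.
Iterate m_{i+1} = d_i*a_i - m_i, d_{i+1} = (147 - m_{i+1}^2)/d_i, a_{i+1} = floor((a_0 + m_{i+1})/d_{i+1}):
  m_1 = 1*12 - 0 = 12, d_1 = (147 - 12^2)/1 = 3/1 = 3, a_1 = floor((12 + 12)/3) = 8.
  m_2 = 3*8 - 12 = 12, d_2 = (147 - 12^2)/3 = 3/3 = 1, a_2 = floor((12 + 12)/1) = 24.
  m_3 = 1*24 - 12 = 12, d_3 = (147 - 12^2)/1 = 3/1 = 3: (m_3, d_3) = (m_1, d_1) = (12, 3), so from here the quotients repeat a_1, a_2; the period length is 2.
So sqrt(147) = [12; (8, 24)] with period length k = 2.
k is even, so the fundamental solution of x^2 - 147y^2 = 1 is (p_{k-1}, q_{k-1}) = (p_1, q_1); compute convergents through index 1.
Convergents (p_i = a_i*p_{i-1} + p_{i-2}, q_i = a_i*q_{i-1} + q_{i-2} with p_{-2}=0, p_{-1}=1, q_{-2}=1, q_{-1}=0):
  i=0: a_0=12, p_0 = 12*1 + 0 = 12, q_0 = 12*0 + 1 = 1.
  i=1: a_1=8, p_1 = 8*12 + 1 = 97, q_1 = 8*1 + 0 = 8.
Check: 97^2 - 147*8^2 = 9409 - 9408 = 1, so (x, y) = (97, 8) solves the equation, and by the theorem it is the least positive solution.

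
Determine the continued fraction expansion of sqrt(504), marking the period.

[22; (2, 4, 2, 44)]

Write x_i = (sqrt(504) + m_i)/d_i with (m_0, d_0) = (0, 1). a_0 = floor(sqrt(504)) = 22, since 22^2 = 484 <= 504 < 529 = 23^2.
Iterate m_{i+1} = d_i*a_i - m_i, d_{i+1} = (504 - m_{i+1}^2)/d_i, a_{i+1} = floor((a_0 + m_{i+1})/d_{i+1}):
  m_1 = 1*22 - 0 = 22, d_1 = (504 - 22^2)/1 = 20/1 = 20, a_1 = floor((22 + 22)/20) = 2.
  m_2 = 20*2 - 22 = 18, d_2 = (504 - 18^2)/20 = 180/20 = 9, a_2 = floor((22 + 18)/9) = 4.
  m_3 = 9*4 - 18 = 18, d_3 = (504 - 18^2)/9 = 180/9 = 20, a_3 = floor((22 + 18)/20) = 2.
  m_4 = 20*2 - 18 = 22, d_4 = (504 - 22^2)/20 = 20/20 = 1, a_4 = floor((22 + 22)/1) = 44.
  m_5 = 1*44 - 22 = 22, d_5 = (504 - 22^2)/1 = 20/1 = 20: (m_5, d_5) = (m_1, d_1) = (22, 20), so from here the quotients repeat a_1, ..., a_4; the period length is 4.
Hence the expansion of sqrt(504) is a_0 = 22 followed by the repeating block 2, 4, 2, 44 (period 4).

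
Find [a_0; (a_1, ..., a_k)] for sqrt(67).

Write x_i = (sqrt(67) + m_i)/d_i with (m_0, d_0) = (0, 1). a_0 = floor(sqrt(67)) = 8, since 8^2 = 64 <= 67 < 81 = 9^2.
Iterate m_{i+1} = d_i*a_i - m_i, d_{i+1} = (67 - m_{i+1}^2)/d_i, a_{i+1} = floor((a_0 + m_{i+1})/d_{i+1}):
  m_1 = 1*8 - 0 = 8, d_1 = (67 - 8^2)/1 = 3/1 = 3, a_1 = floor((8 + 8)/3) = 5.
  m_2 = 3*5 - 8 = 7, d_2 = (67 - 7^2)/3 = 18/3 = 6, a_2 = floor((8 + 7)/6) = 2.
  m_3 = 6*2 - 7 = 5, d_3 = (67 - 5^2)/6 = 42/6 = 7, a_3 = floor((8 + 5)/7) = 1.
  m_4 = 7*1 - 5 = 2, d_4 = (67 - 2^2)/7 = 63/7 = 9, a_4 = floor((8 + 2)/9) = 1.
  m_5 = 9*1 - 2 = 7, d_5 = (67 - 7^2)/9 = 18/9 = 2, a_5 = floor((8 + 7)/2) = 7.
  m_6 = 2*7 - 7 = 7, d_6 = (67 - 7^2)/2 = 18/2 = 9, a_6 = floor((8 + 7)/9) = 1.
  m_7 = 9*1 - 7 = 2, d_7 = (67 - 2^2)/9 = 63/9 = 7, a_7 = floor((8 + 2)/7) = 1.
  m_8 = 7*1 - 2 = 5, d_8 = (67 - 5^2)/7 = 42/7 = 6, a_8 = floor((8 + 5)/6) = 2.
  m_9 = 6*2 - 5 = 7, d_9 = (67 - 7^2)/6 = 18/6 = 3, a_9 = floor((8 + 7)/3) = 5.
  m_10 = 3*5 - 7 = 8, d_10 = (67 - 8^2)/3 = 3/3 = 1, a_10 = floor((8 + 8)/1) = 16.
  m_11 = 1*16 - 8 = 8, d_11 = (67 - 8^2)/1 = 3/1 = 3: (m_11, d_11) = (m_1, d_1) = (8, 3), so from here the quotients repeat a_1, ..., a_10; the period length is 10.
Hence the expansion of sqrt(67) is a_0 = 8 followed by the repeating block 5, 2, 1, 1, 7, 1, 1, 2, 5, 16 (period 10).

[8; (5, 2, 1, 1, 7, 1, 1, 2, 5, 16)]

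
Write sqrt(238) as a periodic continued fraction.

Write x_i = (sqrt(238) + m_i)/d_i with (m_0, d_0) = (0, 1). a_0 = floor(sqrt(238)) = 15, since 15^2 = 225 <= 238 < 256 = 16^2.
Iterate m_{i+1} = d_i*a_i - m_i, d_{i+1} = (238 - m_{i+1}^2)/d_i, a_{i+1} = floor((a_0 + m_{i+1})/d_{i+1}):
  m_1 = 1*15 - 0 = 15, d_1 = (238 - 15^2)/1 = 13/1 = 13, a_1 = floor((15 + 15)/13) = 2.
  m_2 = 13*2 - 15 = 11, d_2 = (238 - 11^2)/13 = 117/13 = 9, a_2 = floor((15 + 11)/9) = 2.
  m_3 = 9*2 - 11 = 7, d_3 = (238 - 7^2)/9 = 189/9 = 21, a_3 = floor((15 + 7)/21) = 1.
  m_4 = 21*1 - 7 = 14, d_4 = (238 - 14^2)/21 = 42/21 = 2, a_4 = floor((15 + 14)/2) = 14.
  m_5 = 2*14 - 14 = 14, d_5 = (238 - 14^2)/2 = 42/2 = 21, a_5 = floor((15 + 14)/21) = 1.
  m_6 = 21*1 - 14 = 7, d_6 = (238 - 7^2)/21 = 189/21 = 9, a_6 = floor((15 + 7)/9) = 2.
  m_7 = 9*2 - 7 = 11, d_7 = (238 - 11^2)/9 = 117/9 = 13, a_7 = floor((15 + 11)/13) = 2.
  m_8 = 13*2 - 11 = 15, d_8 = (238 - 15^2)/13 = 13/13 = 1, a_8 = floor((15 + 15)/1) = 30.
  m_9 = 1*30 - 15 = 15, d_9 = (238 - 15^2)/1 = 13/1 = 13: (m_9, d_9) = (m_1, d_1) = (15, 13), so from here the quotients repeat a_1, ..., a_8; the period length is 8.
Hence the expansion of sqrt(238) is a_0 = 15 followed by the repeating block 2, 2, 1, 14, 1, 2, 2, 30 (period 8).

[15; (2, 2, 1, 14, 1, 2, 2, 30)]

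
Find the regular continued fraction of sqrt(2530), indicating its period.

[50; (3, 2, 1, 10, 2, 10, 1, 2, 3, 100)]

Write x_i = (sqrt(2530) + m_i)/d_i with (m_0, d_0) = (0, 1). a_0 = floor(sqrt(2530)) = 50, since 50^2 = 2500 <= 2530 < 2601 = 51^2.
Iterate m_{i+1} = d_i*a_i - m_i, d_{i+1} = (2530 - m_{i+1}^2)/d_i, a_{i+1} = floor((a_0 + m_{i+1})/d_{i+1}):
  m_1 = 1*50 - 0 = 50, d_1 = (2530 - 50^2)/1 = 30/1 = 30, a_1 = floor((50 + 50)/30) = 3.
  m_2 = 30*3 - 50 = 40, d_2 = (2530 - 40^2)/30 = 930/30 = 31, a_2 = floor((50 + 40)/31) = 2.
  m_3 = 31*2 - 40 = 22, d_3 = (2530 - 22^2)/31 = 2046/31 = 66, a_3 = floor((50 + 22)/66) = 1.
  m_4 = 66*1 - 22 = 44, d_4 = (2530 - 44^2)/66 = 594/66 = 9, a_4 = floor((50 + 44)/9) = 10.
  m_5 = 9*10 - 44 = 46, d_5 = (2530 - 46^2)/9 = 414/9 = 46, a_5 = floor((50 + 46)/46) = 2.
  m_6 = 46*2 - 46 = 46, d_6 = (2530 - 46^2)/46 = 414/46 = 9, a_6 = floor((50 + 46)/9) = 10.
  m_7 = 9*10 - 46 = 44, d_7 = (2530 - 44^2)/9 = 594/9 = 66, a_7 = floor((50 + 44)/66) = 1.
  m_8 = 66*1 - 44 = 22, d_8 = (2530 - 22^2)/66 = 2046/66 = 31, a_8 = floor((50 + 22)/31) = 2.
  m_9 = 31*2 - 22 = 40, d_9 = (2530 - 40^2)/31 = 930/31 = 30, a_9 = floor((50 + 40)/30) = 3.
  m_10 = 30*3 - 40 = 50, d_10 = (2530 - 50^2)/30 = 30/30 = 1, a_10 = floor((50 + 50)/1) = 100.
  m_11 = 1*100 - 50 = 50, d_11 = (2530 - 50^2)/1 = 30/1 = 30: (m_11, d_11) = (m_1, d_1) = (50, 30), so from here the quotients repeat a_1, ..., a_10; the period length is 10.
Hence the expansion of sqrt(2530) is a_0 = 50 followed by the repeating block 3, 2, 1, 10, 2, 10, 1, 2, 3, 100 (period 10).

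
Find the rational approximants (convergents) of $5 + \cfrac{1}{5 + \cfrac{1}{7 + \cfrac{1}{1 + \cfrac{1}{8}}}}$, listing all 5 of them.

5/1, 26/5, 187/36, 213/41, 1891/364

Using the convergent recurrence p_i = a_i*p_{i-1} + p_{i-2}, q_i = a_i*q_{i-1} + q_{i-2} with p_{-2}=0, p_{-1}=1, q_{-2}=1, q_{-1}=0:
  i=0: a_0=5, p_0 = 5*1 + 0 = 5, q_0 = 5*0 + 1 = 1.
  i=1: a_1=5, p_1 = 5*5 + 1 = 26, q_1 = 5*1 + 0 = 5.
  i=2: a_2=7, p_2 = 7*26 + 5 = 187, q_2 = 7*5 + 1 = 36.
  i=3: a_3=1, p_3 = 1*187 + 26 = 213, q_3 = 1*36 + 5 = 41.
  i=4: a_4=8, p_4 = 8*213 + 187 = 1891, q_4 = 8*41 + 36 = 364.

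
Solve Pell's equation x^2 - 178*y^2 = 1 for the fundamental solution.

First expand sqrt(178) as a continued fraction. With x_i = (sqrt(178) + m_i)/d_i and (m_0, d_0) = (0, 1): a_0 = floor(sqrt(178)) = 13, since 13^2 = 169 <= 178 < 196 = 14^2.
Iterate m_{i+1} = d_i*a_i - m_i, d_{i+1} = (178 - m_{i+1}^2)/d_i, a_{i+1} = floor((a_0 + m_{i+1})/d_{i+1}):
  m_1 = 1*13 - 0 = 13, d_1 = (178 - 13^2)/1 = 9/1 = 9, a_1 = floor((13 + 13)/9) = 2.
  m_2 = 9*2 - 13 = 5, d_2 = (178 - 5^2)/9 = 153/9 = 17, a_2 = floor((13 + 5)/17) = 1.
  m_3 = 17*1 - 5 = 12, d_3 = (178 - 12^2)/17 = 34/17 = 2, a_3 = floor((13 + 12)/2) = 12.
  m_4 = 2*12 - 12 = 12, d_4 = (178 - 12^2)/2 = 34/2 = 17, a_4 = floor((13 + 12)/17) = 1.
  m_5 = 17*1 - 12 = 5, d_5 = (178 - 5^2)/17 = 153/17 = 9, a_5 = floor((13 + 5)/9) = 2.
  m_6 = 9*2 - 5 = 13, d_6 = (178 - 13^2)/9 = 9/9 = 1, a_6 = floor((13 + 13)/1) = 26.
  m_7 = 1*26 - 13 = 13, d_7 = (178 - 13^2)/1 = 9/1 = 9: (m_7, d_7) = (m_1, d_1) = (13, 9), so from here the quotients repeat a_1, ..., a_6; the period length is 6.
So sqrt(178) = [13; (2, 1, 12, 1, 2, 26)] with period length k = 6.
k is even, so the fundamental solution of x^2 - 178y^2 = 1 is (p_{k-1}, q_{k-1}) = (p_5, q_5); compute convergents through index 5.
Convergents (p_i = a_i*p_{i-1} + p_{i-2}, q_i = a_i*q_{i-1} + q_{i-2} with p_{-2}=0, p_{-1}=1, q_{-2}=1, q_{-1}=0):
  i=0: a_0=13, p_0 = 13*1 + 0 = 13, q_0 = 13*0 + 1 = 1.
  i=1: a_1=2, p_1 = 2*13 + 1 = 27, q_1 = 2*1 + 0 = 2.
  i=2: a_2=1, p_2 = 1*27 + 13 = 40, q_2 = 1*2 + 1 = 3.
  i=3: a_3=12, p_3 = 12*40 + 27 = 507, q_3 = 12*3 + 2 = 38.
  i=4: a_4=1, p_4 = 1*507 + 40 = 547, q_4 = 1*38 + 3 = 41.
  i=5: a_5=2, p_5 = 2*547 + 507 = 1601, q_5 = 2*41 + 38 = 120.
Check: 1601^2 - 178*120^2 = 2563201 - 2563200 = 1, so (x, y) = (1601, 120) solves the equation, and by the theorem it is the least positive solution.

(x, y) = (1601, 120)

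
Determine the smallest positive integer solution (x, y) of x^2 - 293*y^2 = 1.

(x, y) = (12320649, 719780)

First expand sqrt(293) as a continued fraction. With x_i = (sqrt(293) + m_i)/d_i and (m_0, d_0) = (0, 1): a_0 = floor(sqrt(293)) = 17, since 17^2 = 289 <= 293 < 324 = 18^2.
Iterate m_{i+1} = d_i*a_i - m_i, d_{i+1} = (293 - m_{i+1}^2)/d_i, a_{i+1} = floor((a_0 + m_{i+1})/d_{i+1}):
  m_1 = 1*17 - 0 = 17, d_1 = (293 - 17^2)/1 = 4/1 = 4, a_1 = floor((17 + 17)/4) = 8.
  m_2 = 4*8 - 17 = 15, d_2 = (293 - 15^2)/4 = 68/4 = 17, a_2 = floor((17 + 15)/17) = 1.
  m_3 = 17*1 - 15 = 2, d_3 = (293 - 2^2)/17 = 289/17 = 17, a_3 = floor((17 + 2)/17) = 1.
  m_4 = 17*1 - 2 = 15, d_4 = (293 - 15^2)/17 = 68/17 = 4, a_4 = floor((17 + 15)/4) = 8.
  m_5 = 4*8 - 15 = 17, d_5 = (293 - 17^2)/4 = 4/4 = 1, a_5 = floor((17 + 17)/1) = 34.
  m_6 = 1*34 - 17 = 17, d_6 = (293 - 17^2)/1 = 4/1 = 4: (m_6, d_6) = (m_1, d_1) = (17, 4), so from here the quotients repeat a_1, ..., a_5; the period length is 5.
So sqrt(293) = [17; (8, 1, 1, 8, 34)] with period length k = 5.
k is odd, so (p_{k-1}, q_{k-1}) only solves x^2 - 293y^2 = -1 and the fundamental solution of x^2 - 293y^2 = 1 is (p_{2k-1}, q_{2k-1}) = (p_9, q_9); compute convergents through index 9, running through the period twice.
Convergents (p_i = a_i*p_{i-1} + p_{i-2}, q_i = a_i*q_{i-1} + q_{i-2} with p_{-2}=0, p_{-1}=1, q_{-2}=1, q_{-1}=0):
  i=0: a_0=17, p_0 = 17*1 + 0 = 17, q_0 = 17*0 + 1 = 1.
  i=1: a_1=8, p_1 = 8*17 + 1 = 137, q_1 = 8*1 + 0 = 8.
  i=2: a_2=1, p_2 = 1*137 + 17 = 154, q_2 = 1*8 + 1 = 9.
  i=3: a_3=1, p_3 = 1*154 + 137 = 291, q_3 = 1*9 + 8 = 17.
  i=4: a_4=8, p_4 = 8*291 + 154 = 2482, q_4 = 8*17 + 9 = 145.
  i=5: a_5=34, p_5 = 34*2482 + 291 = 84679, q_5 = 34*145 + 17 = 4947.
  i=6: a_6=8, p_6 = 8*84679 + 2482 = 679914, q_6 = 8*4947 + 145 = 39721.
  i=7: a_7=1, p_7 = 1*679914 + 84679 = 764593, q_7 = 1*39721 + 4947 = 44668.
  i=8: a_8=1, p_8 = 1*764593 + 679914 = 1444507, q_8 = 1*44668 + 39721 = 84389.
  i=9: a_9=8, p_9 = 8*1444507 + 764593 = 12320649, q_9 = 8*84389 + 44668 = 719780.
Indeed p_4^2 - 293*q_4^2 = 6160324 - 6160325 = -1, not +1.
Check: 12320649^2 - 293*719780^2 = 151798391781201 - 151798391781200 = 1, so (x, y) = (12320649, 719780) solves the equation, and by the theorem it is the least positive solution.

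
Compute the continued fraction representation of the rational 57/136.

[0; 2, 2, 1, 1, 2, 4]

Run the Euclidean algorithm on 57 and 136; the successive quotients are the partial quotients a_0, a_1, ... (each step inverts the fractional part left over by the previous one):
  57 = 0*136 + 57, so a_0 = 0.
  136 = 2*57 + 22, so a_1 = 2.
  57 = 2*22 + 13, so a_2 = 2.
  22 = 1*13 + 9, so a_3 = 1.
  13 = 1*9 + 4, so a_4 = 1.
  9 = 2*4 + 1, so a_5 = 2.
  4 = 4*1 + 0, so a_6 = 4.
The remainder reaches 0 after 7 divisions, so the expansion has 7 partial quotients, read off in order.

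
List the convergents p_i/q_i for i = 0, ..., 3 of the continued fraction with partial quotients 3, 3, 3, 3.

3/1, 10/3, 33/10, 109/33

Using the convergent recurrence p_i = a_i*p_{i-1} + p_{i-2}, q_i = a_i*q_{i-1} + q_{i-2} with p_{-2}=0, p_{-1}=1, q_{-2}=1, q_{-1}=0:
  i=0: a_0=3, p_0 = 3*1 + 0 = 3, q_0 = 3*0 + 1 = 1.
  i=1: a_1=3, p_1 = 3*3 + 1 = 10, q_1 = 3*1 + 0 = 3.
  i=2: a_2=3, p_2 = 3*10 + 3 = 33, q_2 = 3*3 + 1 = 10.
  i=3: a_3=3, p_3 = 3*33 + 10 = 109, q_3 = 3*10 + 3 = 33.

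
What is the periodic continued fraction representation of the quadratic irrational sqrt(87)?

[9; (3, 18)]

Write x_i = (sqrt(87) + m_i)/d_i with (m_0, d_0) = (0, 1). a_0 = floor(sqrt(87)) = 9, since 9^2 = 81 <= 87 < 100 = 10^2.
Iterate m_{i+1} = d_i*a_i - m_i, d_{i+1} = (87 - m_{i+1}^2)/d_i, a_{i+1} = floor((a_0 + m_{i+1})/d_{i+1}):
  m_1 = 1*9 - 0 = 9, d_1 = (87 - 9^2)/1 = 6/1 = 6, a_1 = floor((9 + 9)/6) = 3.
  m_2 = 6*3 - 9 = 9, d_2 = (87 - 9^2)/6 = 6/6 = 1, a_2 = floor((9 + 9)/1) = 18.
  m_3 = 1*18 - 9 = 9, d_3 = (87 - 9^2)/1 = 6/1 = 6: (m_3, d_3) = (m_1, d_1) = (9, 6), so from here the quotients repeat a_1, a_2; the period length is 2.
Hence the expansion of sqrt(87) is a_0 = 9 followed by the repeating block 3, 18 (period 2).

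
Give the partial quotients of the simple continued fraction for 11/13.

[0; 1, 5, 2]

Run the Euclidean algorithm on 11 and 13; the successive quotients are the partial quotients a_0, a_1, ... (each step inverts the fractional part left over by the previous one):
  11 = 0*13 + 11, so a_0 = 0.
  13 = 1*11 + 2, so a_1 = 1.
  11 = 5*2 + 1, so a_2 = 5.
  2 = 2*1 + 0, so a_3 = 2.
The remainder reaches 0 after 4 divisions, so the expansion has 4 partial quotients, read off in order.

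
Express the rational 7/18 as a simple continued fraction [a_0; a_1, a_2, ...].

Run the Euclidean algorithm on 7 and 18; the successive quotients are the partial quotients a_0, a_1, ... (each step inverts the fractional part left over by the previous one):
  7 = 0*18 + 7, so a_0 = 0.
  18 = 2*7 + 4, so a_1 = 2.
  7 = 1*4 + 3, so a_2 = 1.
  4 = 1*3 + 1, so a_3 = 1.
  3 = 3*1 + 0, so a_4 = 3.
The remainder reaches 0 after 5 divisions, so the expansion has 5 partial quotients, read off in order.

[0; 2, 1, 1, 3]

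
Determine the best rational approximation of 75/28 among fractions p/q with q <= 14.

8/3

Expand x = 75/28 as a continued fraction with the Euclidean algorithm:
  75 = 2*28 + 19, so a_0 = 2.
  28 = 1*19 + 9, so a_1 = 1.
  19 = 2*9 + 1, so a_2 = 2.
  9 = 9*1 + 0, so a_3 = 9.
so x = [2; 1, 2, 9].
Convergents (p_i = a_i*p_{i-1} + p_{i-2}, q_i = a_i*q_{i-1} + q_{i-2} with p_{-2}=0, p_{-1}=1, q_{-2}=1, q_{-1}=0), until the denominator exceeds 14:
  i=0: a_0=2, p_0 = 2*1 + 0 = 2, q_0 = 2*0 + 1 = 1.
  i=1: a_1=1, p_1 = 1*2 + 1 = 3, q_1 = 1*1 + 0 = 1.
  i=2: a_2=2, p_2 = 2*3 + 2 = 8, q_2 = 2*1 + 1 = 3.
  i=3: a_3=9, p_3 = 9*8 + 3 = 75, q_3 = 9*3 + 1 = 28.
q_3 = 28 > 14, so the last convergent with denominator <= 14 is p_2/q_2 = 8/3.
The closest fraction with denominator <= 14 is either p_2/q_2 or the intermediate fraction (k*p_2 + p_1)/(k*q_2 + q_1) with the largest k >= 1 whose denominator stays <= 14; these approach x as k grows, and every other convergent or intermediate fraction in range is farther away.
Largest k: floor((14 - q_1)/q_2) = floor((14 - 1)/3) = 4.
That gives (4*8 + 3)/(4*3 + 1) = 35/13.
Compare the errors: |x - 8/3| = |75*3 - 8*28|/(28*3) = 1/84, and |x - 35/13| = |75*13 - 35*28|/(28*13) = 5/364.
Cross-multiplying, 1*364 = 364 < 420 = 5*84, so 1/84 is smaller: the convergent 8/3 is closer to x than 35/13.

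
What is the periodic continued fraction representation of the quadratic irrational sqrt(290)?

[17; (34)]

Write x_i = (sqrt(290) + m_i)/d_i with (m_0, d_0) = (0, 1). a_0 = floor(sqrt(290)) = 17, since 17^2 = 289 <= 290 < 324 = 18^2.
Iterate m_{i+1} = d_i*a_i - m_i, d_{i+1} = (290 - m_{i+1}^2)/d_i, a_{i+1} = floor((a_0 + m_{i+1})/d_{i+1}):
  m_1 = 1*17 - 0 = 17, d_1 = (290 - 17^2)/1 = 1/1 = 1, a_1 = floor((17 + 17)/1) = 34.
  m_2 = 1*34 - 17 = 17, d_2 = (290 - 17^2)/1 = 1/1 = 1: (m_2, d_2) = (m_1, d_1) = (17, 1), so from here the quotient a_1 repeats; the period length is 1.
Hence the expansion of sqrt(290) is a_0 = 17 followed by the repeating block 34 (period 1).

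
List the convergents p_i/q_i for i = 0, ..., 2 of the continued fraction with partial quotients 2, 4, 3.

Using the convergent recurrence p_i = a_i*p_{i-1} + p_{i-2}, q_i = a_i*q_{i-1} + q_{i-2} with p_{-2}=0, p_{-1}=1, q_{-2}=1, q_{-1}=0:
  i=0: a_0=2, p_0 = 2*1 + 0 = 2, q_0 = 2*0 + 1 = 1.
  i=1: a_1=4, p_1 = 4*2 + 1 = 9, q_1 = 4*1 + 0 = 4.
  i=2: a_2=3, p_2 = 3*9 + 2 = 29, q_2 = 3*4 + 1 = 13.

2/1, 9/4, 29/13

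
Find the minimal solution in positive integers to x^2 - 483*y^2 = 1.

(x, y) = (22, 1)

First expand sqrt(483) as a continued fraction. With x_i = (sqrt(483) + m_i)/d_i and (m_0, d_0) = (0, 1): a_0 = floor(sqrt(483)) = 21, since 21^2 = 441 <= 483 < 484 = 22^2.
Iterate m_{i+1} = d_i*a_i - m_i, d_{i+1} = (483 - m_{i+1}^2)/d_i, a_{i+1} = floor((a_0 + m_{i+1})/d_{i+1}):
  m_1 = 1*21 - 0 = 21, d_1 = (483 - 21^2)/1 = 42/1 = 42, a_1 = floor((21 + 21)/42) = 1.
  m_2 = 42*1 - 21 = 21, d_2 = (483 - 21^2)/42 = 42/42 = 1, a_2 = floor((21 + 21)/1) = 42.
  m_3 = 1*42 - 21 = 21, d_3 = (483 - 21^2)/1 = 42/1 = 42: (m_3, d_3) = (m_1, d_1) = (21, 42), so from here the quotients repeat a_1, a_2; the period length is 2.
So sqrt(483) = [21; (1, 42)] with period length k = 2.
k is even, so the fundamental solution of x^2 - 483y^2 = 1 is (p_{k-1}, q_{k-1}) = (p_1, q_1); compute convergents through index 1.
Convergents (p_i = a_i*p_{i-1} + p_{i-2}, q_i = a_i*q_{i-1} + q_{i-2} with p_{-2}=0, p_{-1}=1, q_{-2}=1, q_{-1}=0):
  i=0: a_0=21, p_0 = 21*1 + 0 = 21, q_0 = 21*0 + 1 = 1.
  i=1: a_1=1, p_1 = 1*21 + 1 = 22, q_1 = 1*1 + 0 = 1.
Check: 22^2 - 483*1^2 = 484 - 483 = 1, so (x, y) = (22, 1) solves the equation, and by the theorem it is the least positive solution.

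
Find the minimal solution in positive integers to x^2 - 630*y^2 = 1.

(x, y) = (251, 10)

First expand sqrt(630) as a continued fraction. With x_i = (sqrt(630) + m_i)/d_i and (m_0, d_0) = (0, 1): a_0 = floor(sqrt(630)) = 25, since 25^2 = 625 <= 630 < 676 = 26^2.
Iterate m_{i+1} = d_i*a_i - m_i, d_{i+1} = (630 - m_{i+1}^2)/d_i, a_{i+1} = floor((a_0 + m_{i+1})/d_{i+1}):
  m_1 = 1*25 - 0 = 25, d_1 = (630 - 25^2)/1 = 5/1 = 5, a_1 = floor((25 + 25)/5) = 10.
  m_2 = 5*10 - 25 = 25, d_2 = (630 - 25^2)/5 = 5/5 = 1, a_2 = floor((25 + 25)/1) = 50.
  m_3 = 1*50 - 25 = 25, d_3 = (630 - 25^2)/1 = 5/1 = 5: (m_3, d_3) = (m_1, d_1) = (25, 5), so from here the quotients repeat a_1, a_2; the period length is 2.
So sqrt(630) = [25; (10, 50)] with period length k = 2.
k is even, so the fundamental solution of x^2 - 630y^2 = 1 is (p_{k-1}, q_{k-1}) = (p_1, q_1); compute convergents through index 1.
Convergents (p_i = a_i*p_{i-1} + p_{i-2}, q_i = a_i*q_{i-1} + q_{i-2} with p_{-2}=0, p_{-1}=1, q_{-2}=1, q_{-1}=0):
  i=0: a_0=25, p_0 = 25*1 + 0 = 25, q_0 = 25*0 + 1 = 1.
  i=1: a_1=10, p_1 = 10*25 + 1 = 251, q_1 = 10*1 + 0 = 10.
Check: 251^2 - 630*10^2 = 63001 - 63000 = 1, so (x, y) = (251, 10) solves the equation, and by the theorem it is the least positive solution.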